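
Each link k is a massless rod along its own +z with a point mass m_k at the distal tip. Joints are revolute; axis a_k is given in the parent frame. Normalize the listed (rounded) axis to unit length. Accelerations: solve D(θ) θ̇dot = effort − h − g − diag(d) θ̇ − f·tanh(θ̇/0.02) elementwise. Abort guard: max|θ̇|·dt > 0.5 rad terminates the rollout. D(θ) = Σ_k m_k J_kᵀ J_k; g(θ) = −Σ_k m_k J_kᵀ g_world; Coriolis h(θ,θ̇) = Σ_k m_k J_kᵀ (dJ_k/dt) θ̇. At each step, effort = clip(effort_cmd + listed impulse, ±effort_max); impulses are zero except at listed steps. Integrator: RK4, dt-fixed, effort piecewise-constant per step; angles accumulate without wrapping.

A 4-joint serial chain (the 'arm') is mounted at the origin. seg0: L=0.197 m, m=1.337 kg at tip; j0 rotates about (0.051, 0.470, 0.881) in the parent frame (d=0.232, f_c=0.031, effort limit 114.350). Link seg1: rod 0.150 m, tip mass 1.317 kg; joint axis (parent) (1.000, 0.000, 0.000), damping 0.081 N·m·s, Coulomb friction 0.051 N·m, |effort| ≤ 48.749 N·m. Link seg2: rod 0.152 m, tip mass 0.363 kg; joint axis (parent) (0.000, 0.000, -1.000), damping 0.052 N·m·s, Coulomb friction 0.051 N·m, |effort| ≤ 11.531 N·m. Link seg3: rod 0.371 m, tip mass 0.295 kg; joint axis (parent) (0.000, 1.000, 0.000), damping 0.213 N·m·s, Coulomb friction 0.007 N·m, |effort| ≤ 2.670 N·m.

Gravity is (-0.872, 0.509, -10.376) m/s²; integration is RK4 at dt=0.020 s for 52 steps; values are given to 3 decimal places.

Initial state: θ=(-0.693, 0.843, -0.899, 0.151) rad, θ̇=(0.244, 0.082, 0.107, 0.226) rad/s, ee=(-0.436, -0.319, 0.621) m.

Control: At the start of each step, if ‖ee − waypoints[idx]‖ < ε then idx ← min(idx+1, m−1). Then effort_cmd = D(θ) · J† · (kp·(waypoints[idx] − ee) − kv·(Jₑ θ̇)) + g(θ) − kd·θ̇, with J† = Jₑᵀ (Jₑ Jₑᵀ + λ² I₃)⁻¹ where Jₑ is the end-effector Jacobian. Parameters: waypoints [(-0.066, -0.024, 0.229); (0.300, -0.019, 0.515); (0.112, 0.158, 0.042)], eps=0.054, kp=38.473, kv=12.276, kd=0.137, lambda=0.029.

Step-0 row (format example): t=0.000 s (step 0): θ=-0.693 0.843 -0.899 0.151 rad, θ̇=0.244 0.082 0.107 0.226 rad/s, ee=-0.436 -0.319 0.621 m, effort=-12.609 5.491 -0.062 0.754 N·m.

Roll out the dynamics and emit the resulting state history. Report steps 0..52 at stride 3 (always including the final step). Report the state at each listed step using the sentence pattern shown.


t=0.060 s (step 3): θ=-0.813 1.039 -0.927 0.541 rad, θ̇=-3.135 4.451 1.145 7.960 rad/s, ee=-0.428 -0.311 0.597 m, effort=0.838 -3.447 -0.197 0.945 N·m.
t=0.120 s (step 6): θ=-0.992 1.266 -0.856 0.898 rad, θ̇=-2.771 3.164 1.248 4.453 rad/s, ee=-0.439 -0.295 0.523 m, effort=4.521 -5.420 -0.169 1.962 N·m.
t=0.180 s (step 9): θ=-1.146 1.428 -0.782 1.123 rad, θ̇=-2.378 2.298 1.221 3.283 rad/s, ee=-0.448 -0.274 0.455 m, effort=4.779 -4.865 -0.156 1.862 N·m.
t=0.240 s (step 12): θ=-1.278 1.549 -0.711 1.304 rad, θ̇=-2.053 1.760 1.143 2.807 rad/s, ee=-0.445 -0.249 0.403 m, effort=4.563 -4.143 -0.149 1.591 N·m.
t=0.300 s (step 15): θ=-1.393 1.644 -0.645 1.463 rad, θ̇=-1.765 1.415 1.051 2.503 rad/s, ee=-0.431 -0.224 0.364 m, effort=4.273 -3.532 -0.147 1.346 N·m.
t=0.360 s (step 18): θ=-1.491 1.722 -0.585 1.606 rad, θ̇=-1.504 1.191 0.959 2.254 rad/s, ee=-0.412 -0.201 0.336 m, effort=3.989 -3.036 -0.146 1.147 N·m.
t=0.420 s (step 21): θ=-1.574 1.788 -0.530 1.734 rad, θ̇=-1.267 1.046 0.875 2.028 rad/s, ee=-0.388 -0.179 0.315 m, effort=3.729 -2.625 -0.144 0.986 N·m.
t=0.480 s (step 24): θ=-1.643 1.848 -0.480 1.849 rad, θ̇=-1.053 0.952 0.801 1.819 rad/s, ee=-0.363 -0.160 0.299 m, effort=3.494 -2.275 -0.137 0.853 N·m.
t=0.540 s (step 27): θ=-1.701 1.904 -0.434 1.953 rad, θ̇=-0.863 0.891 0.737 1.625 rad/s, ee=-0.338 -0.143 0.287 m, effort=3.284 -1.969 -0.125 0.742 N·m.
t=0.600 s (step 30): θ=-1.747 1.956 -0.392 2.045 rad, θ̇=-0.695 0.853 0.682 1.446 rad/s, ee=-0.313 -0.129 0.277 m, effort=3.095 -1.697 -0.109 0.647 N·m.
t=0.660 s (step 33): θ=-1.785 2.006 -0.352 2.126 rad, θ̇=-0.549 0.829 0.635 1.281 rad/s, ee=-0.290 -0.116 0.270 m, effort=2.924 -1.451 -0.090 0.565 N·m.
t=0.720 s (step 36): θ=-1.814 2.056 -0.315 2.199 rad, θ̇=-0.424 0.814 0.595 1.130 rad/s, ee=-0.268 -0.104 0.265 m, effort=2.770 -1.226 -0.069 0.493 N·m.
t=0.780 s (step 39): θ=-1.836 2.104 -0.280 2.262 rad, θ̇=-0.319 0.805 0.560 0.993 rad/s, ee=-0.248 -0.094 0.261 m, effort=2.629 -1.019 -0.047 0.429 N·m.
t=0.840 s (step 42): θ=-1.853 2.153 -0.248 2.318 rad, θ̇=-0.235 0.800 0.530 0.869 rad/s, ee=-0.230 -0.085 0.258 m, effort=2.499 -0.826 -0.025 0.373 N·m.
t=0.900 s (step 45): θ=-1.865 2.201 -0.217 2.367 rad, θ̇=-0.171 0.796 0.503 0.757 rad/s, ee=-0.214 -0.077 0.255 m, effort=2.379 -0.647 -0.003 0.322 N·m.
t=0.960 s (step 48): θ=-1.874 2.248 -0.187 2.409 rad, θ̇=-0.125 0.792 0.481 0.656 rad/s, ee=-0.199 -0.070 0.253 m, effort=2.266 -0.478 0.019 0.276 N·m.
t=1.020 s (step 51): θ=-1.880 2.296 -0.159 2.446 rad, θ̇=-0.097 0.784 0.463 0.565 rad/s, ee=-0.187 -0.063 0.252 m, effort=2.160 -0.321 0.039 0.235 N·m.
t=1.040 s (step 52): θ=-1.882 2.312 -0.149 2.457 rad, θ̇=-0.092 0.780 0.458 0.537 rad/s, ee=-0.183 -0.061 0.251 m.


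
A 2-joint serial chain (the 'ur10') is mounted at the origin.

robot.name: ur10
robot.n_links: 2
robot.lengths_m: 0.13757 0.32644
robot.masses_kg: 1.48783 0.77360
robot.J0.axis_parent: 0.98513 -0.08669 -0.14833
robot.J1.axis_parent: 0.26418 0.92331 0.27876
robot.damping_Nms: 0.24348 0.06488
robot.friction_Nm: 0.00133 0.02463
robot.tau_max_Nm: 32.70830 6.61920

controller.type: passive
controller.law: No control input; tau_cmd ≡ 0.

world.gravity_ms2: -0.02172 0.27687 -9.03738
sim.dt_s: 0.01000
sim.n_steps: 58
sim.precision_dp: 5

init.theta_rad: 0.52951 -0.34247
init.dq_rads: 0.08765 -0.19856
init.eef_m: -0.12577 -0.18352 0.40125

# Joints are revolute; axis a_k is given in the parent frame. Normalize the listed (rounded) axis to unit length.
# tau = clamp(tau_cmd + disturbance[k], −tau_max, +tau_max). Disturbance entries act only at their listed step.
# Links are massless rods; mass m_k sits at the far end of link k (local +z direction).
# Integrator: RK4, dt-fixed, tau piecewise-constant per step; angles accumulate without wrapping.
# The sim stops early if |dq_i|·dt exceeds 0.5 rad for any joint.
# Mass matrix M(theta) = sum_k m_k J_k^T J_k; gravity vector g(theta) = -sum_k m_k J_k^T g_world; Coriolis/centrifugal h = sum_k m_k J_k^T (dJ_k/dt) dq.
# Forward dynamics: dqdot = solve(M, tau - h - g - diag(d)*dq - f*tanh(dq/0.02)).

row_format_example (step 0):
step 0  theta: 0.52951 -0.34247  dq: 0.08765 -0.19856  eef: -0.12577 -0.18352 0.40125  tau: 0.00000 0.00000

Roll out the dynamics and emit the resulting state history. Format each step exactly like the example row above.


step 1  theta: 0.53109 -0.34492  dq: 0.22893 -0.29200  eef: -0.12650 -0.18370 0.40085  tau: 0.00000 0.00000
step 2  theta: 0.53408 -0.34831  dq: 0.36905 -0.38421  eef: -0.12757 -0.18425 0.40014  tau: 0.00000 0.00000
step 3  theta: 0.53847 -0.35260  dq: 0.50856 -0.47525  eef: -0.12896 -0.18516 0.39912  tau: 0.00000 0.00000
step 4  theta: 0.54426 -0.35781  dq: 0.64800 -0.56514  eef: -0.13067 -0.18643 0.39778  tau: 0.00000 0.00000
step 5  theta: 0.55143 -0.36390  dq: 0.78793 -0.65387  eef: -0.13269 -0.18804 0.39613  tau: 0.00000 0.00000
step 6  theta: 0.56002 -0.37088  dq: 0.92885 -0.74141  eef: -0.13502 -0.18999 0.39414  tau: 0.00000 0.00000
step 7  theta: 0.57002 -0.37873  dq: 1.07131 -0.82770  eef: -0.13764 -0.19227 0.39182  tau: 0.00000 0.00000
step 8  theta: 0.58145 -0.38743  dq: 1.21580 -0.91263  eef: -0.14057 -0.19487 0.38914  tau: 0.00000 0.00000
step 9  theta: 0.59434 -0.39697  dq: 1.36285 -0.99605  eef: -0.14378 -0.19779 0.38610  tau: 0.00000 0.00000
step 10  theta: 0.60872 -0.40735  dq: 1.51296 -1.07775  eef: -0.14728 -0.20100 0.38267  tau: 0.00000 0.00000
step 11  theta: 0.62461 -0.41852  dq: 1.66663 -1.15744  eef: -0.15105 -0.20452 0.37883  tau: 0.00000 0.00000
step 12  theta: 0.64206 -0.43049  dq: 1.82434 -1.23479  eef: -0.15509 -0.20831 0.37457  tau: 0.00000 0.00000
step 13  theta: 0.66111 -0.44321  dq: 1.98657 -1.30935  eef: -0.15939 -0.21238 0.36986  tau: 0.00000 0.00000
step 14  theta: 0.68181 -0.45666  dq: 2.15376 -1.38060  eef: -0.16393 -0.21670 0.36467  tau: 0.00000 0.00000
step 15  theta: 0.70421 -0.47081  dq: 2.32633 -1.44791  eef: -0.16870 -0.22127 0.35899  tau: 0.00000 0.00000
step 16  theta: 0.72836 -0.48560  dq: 2.50466 -1.51051  eef: -0.17370 -0.22606 0.35278  tau: 0.00000 0.00000
step 17  theta: 0.75432 -0.50100  dq: 2.68906 -1.56753  eef: -0.17889 -0.23107 0.34602  tau: 0.00000 0.00000
step 18  theta: 0.78216 -0.51693  dq: 2.87975 -1.61791  eef: -0.18428 -0.23627 0.33867  tau: 0.00000 0.00000
step 19  theta: 0.81194 -0.53333  dq: 3.07686 -1.66046  eef: -0.18982 -0.24165 0.33072  tau: 0.00000 0.00000
step 20  theta: 0.84372 -0.55011  dq: 3.28036 -1.69381  eef: -0.19551 -0.24718 0.32212  tau: 0.00000 0.00000
step 21  theta: 0.87757 -0.56717  dq: 3.49007 -1.71639  eef: -0.20131 -0.25285 0.31285  tau: 0.00000 0.00000
step 22  theta: 0.91354 -0.58440  dq: 3.70558 -1.72644  eef: -0.20721 -0.25863 0.30288  tau: 0.00000 0.00000
step 23  theta: 0.95169 -0.60165  dq: 3.92622 -1.72200  eef: -0.21316 -0.26449 0.29218  tau: 0.00000 0.00000
step 24  theta: 0.99208 -0.61878  dq: 4.15100 -1.70095  eef: -0.21913 -0.27041 0.28073  tau: 0.00000 0.00000
step 25  theta: 1.03472 -0.63561  dq: 4.37859 -1.66094  eef: -0.22510 -0.27636 0.26848  tau: 0.00000 0.00000
step 26  theta: 1.07965 -0.65193  dq: 4.60724 -1.59951  eef: -0.23101 -0.28232 0.25543  tau: 0.00000 0.00000
step 27  theta: 1.12686 -0.66752  dq: 4.83478 -1.51410  eef: -0.23684 -0.28826 0.24153  tau: 0.00000 0.00000
step 28  theta: 1.17634 -0.68212  dq: 5.05858 -1.40210  eef: -0.24254 -0.29414 0.22677  tau: 0.00000 0.00000
step 29  theta: 1.22801 -0.69546  dq: 5.27558 -1.26096  eef: -0.24807 -0.29994 0.21111  tau: 0.00000 0.00000
step 30  theta: 1.28181 -0.70724  dq: 5.48234 -1.08832  eef: -0.25337 -0.30562 0.19452  tau: 0.00000 0.00000
step 31  theta: 1.33761 -0.71712  dq: 5.67515 -0.88210  eef: -0.25841 -0.31113 0.17699  tau: 0.00000 0.00000
step 32  theta: 1.39526 -0.72476  dq: 5.85015 -0.64071  eef: -0.26312 -0.31644 0.15847  tau: 0.00000 0.00000
step 33  theta: 1.45455 -0.72981  dq: 6.00357 -0.36319  eef: -0.26747 -0.32150 0.13895  tau: 0.00000 0.00000
step 34  theta: 1.51524 -0.73190  dq: 6.13195 -0.04940  eef: -0.27137 -0.32624 0.11838  tau: 0.00000 0.00000
step 35  theta: 1.57710 -0.73071  dq: 6.23450 0.29350  eef: -0.27479 -0.33059 0.09675  tau: 0.00000 0.00000
step 36  theta: 1.63984 -0.72592  dq: 6.30783 0.66888  eef: -0.27764 -0.33445 0.07404  tau: 0.00000 0.00000
step 37  theta: 1.70315 -0.71723  dq: 6.35059 1.07506  eef: -0.27985 -0.33772 0.05023  tau: 0.00000 0.00000
step 38  theta: 1.76675 -0.70433  dq: 6.36310 1.50795  eef: -0.28133 -0.34030 0.02533  tau: 0.00000 0.00000
step 39  theta: 1.83032 -0.68700  dq: 6.34700 1.96240  eef: -0.28197 -0.34206 -0.00065  tau: 0.00000 0.00000
step 40  theta: 1.89360 -0.66503  dq: 6.30531 2.43234  eef: -0.28167 -0.34286 -0.02766  tau: 0.00000 0.00000
step 41  theta: 1.95635 -0.63832  dq: 6.24220 2.91102  eef: -0.28029 -0.34254 -0.05563  tau: 0.00000 0.00000
step 42  theta: 2.01839 -0.60681  dq: 6.16279 3.39127  eef: -0.27772 -0.34096 -0.08446  tau: 0.00000 0.00000
step 43  theta: 2.07957 -0.57051  dq: 6.07277 3.86581  eef: -0.27383 -0.33794 -0.11400  tau: 0.00000 0.00000
step 44  theta: 2.13983 -0.52953  dq: 5.97805 4.32750  eef: -0.26849 -0.33334 -0.14408  tau: 0.00000 0.00000
step 45  theta: 2.19914 -0.48403  dq: 5.88444 4.76959  eef: -0.26158 -0.32700 -0.17447  tau: 0.00000 0.00000
step 46  theta: 2.25754 -0.43423  dq: 5.79731 5.18589  eef: -0.25301 -0.31877 -0.20490  tau: 0.00000 0.00000
step 47  theta: 2.31512 -0.38042  dq: 5.72142 5.57087  eef: -0.24272 -0.30856 -0.23508  tau: 0.00000 0.00000
step 48  theta: 2.37202 -0.32293  dq: 5.66078 5.91964  eef: -0.23064 -0.29626 -0.26468  tau: 0.00000 0.00000
step 49  theta: 2.42840 -0.26216  dq: 5.61861 6.22801  eef: -0.21680 -0.28184 -0.29333  tau: 0.00000 0.00000
step 50  theta: 2.48446 -0.19852  dq: 5.59732 6.49234  eef: -0.20121 -0.26527 -0.32066  tau: 0.00000 0.00000
step 51  theta: 2.54042 -0.13247  dq: 5.59858 6.70954  eef: -0.18398 -0.24659 -0.34630  tau: 0.00000 0.00000
step 52  theta: 2.59651 -0.06449  dq: 5.62335 6.87697  eef: -0.16522 -0.22589 -0.36987  tau: 0.00000 0.00000
step 53  theta: 2.65297 0.00490  dq: 5.67191 6.99236  eef: -0.14512 -0.20331 -0.39104  tau: 0.00000 0.00000
step 54  theta: 2.71003 0.07517  dq: 5.74389 7.05383  eef: -0.12389 -0.17902 -0.40948  tau: 0.00000 0.00000
step 55  theta: 2.76792 0.14579  dq: 5.83819 7.05986  eef: -0.10179 -0.15325 -0.42495  tau: 0.00000 0.00000
step 56  theta: 2.82686 0.21618  dq: 5.95298 7.00934  eef: -0.07909 -0.12627 -0.43724  tau: 0.00000 0.00000
step 57  theta: 2.88704 0.28579  dq: 6.08552 6.90160  eef: -0.05609 -0.09838 -0.44623  tau: 0.00000 0.00000
step 58  theta: 2.94862 0.35402  dq: 6.23215 6.73657  eef: -0.03309 -0.06988 -0.45187


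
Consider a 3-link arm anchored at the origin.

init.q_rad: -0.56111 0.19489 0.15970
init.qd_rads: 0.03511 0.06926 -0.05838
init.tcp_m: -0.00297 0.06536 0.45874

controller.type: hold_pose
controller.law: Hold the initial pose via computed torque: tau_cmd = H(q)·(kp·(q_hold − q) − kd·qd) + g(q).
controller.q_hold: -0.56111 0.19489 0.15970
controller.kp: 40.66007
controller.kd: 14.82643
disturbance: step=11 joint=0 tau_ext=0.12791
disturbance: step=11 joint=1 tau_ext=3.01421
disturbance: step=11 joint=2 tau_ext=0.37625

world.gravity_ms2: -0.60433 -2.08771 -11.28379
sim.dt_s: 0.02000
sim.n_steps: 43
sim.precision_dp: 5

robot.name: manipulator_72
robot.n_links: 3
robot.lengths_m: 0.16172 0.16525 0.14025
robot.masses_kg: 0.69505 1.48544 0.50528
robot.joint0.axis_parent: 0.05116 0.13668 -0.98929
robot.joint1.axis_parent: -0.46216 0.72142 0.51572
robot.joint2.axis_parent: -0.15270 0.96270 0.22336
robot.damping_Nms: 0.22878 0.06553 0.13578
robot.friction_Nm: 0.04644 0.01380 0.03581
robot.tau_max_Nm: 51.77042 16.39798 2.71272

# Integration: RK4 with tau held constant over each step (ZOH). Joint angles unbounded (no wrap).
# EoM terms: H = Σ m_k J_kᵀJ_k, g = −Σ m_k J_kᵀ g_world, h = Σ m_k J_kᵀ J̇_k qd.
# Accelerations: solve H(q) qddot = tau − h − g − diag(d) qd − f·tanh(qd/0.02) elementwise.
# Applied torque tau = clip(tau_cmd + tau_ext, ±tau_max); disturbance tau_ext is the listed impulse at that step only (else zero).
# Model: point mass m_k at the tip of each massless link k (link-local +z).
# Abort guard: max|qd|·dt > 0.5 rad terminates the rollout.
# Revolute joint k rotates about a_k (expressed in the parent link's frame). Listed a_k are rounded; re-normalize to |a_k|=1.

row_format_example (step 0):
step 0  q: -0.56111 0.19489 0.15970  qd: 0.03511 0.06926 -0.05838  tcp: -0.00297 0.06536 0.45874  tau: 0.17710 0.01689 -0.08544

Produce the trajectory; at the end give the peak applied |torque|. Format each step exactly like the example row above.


step 1  q: -0.56101 0.19578 0.15986  qd: 0.02087 0.04387 -0.03280  tcp: -0.00287 0.06559 0.45868  tau: 0.18108 0.03100 -0.08312
step 2  q: -0.56105 0.19628 0.16026  qd: 0.01723 0.02900 -0.02914  tcp: -0.00280 0.06576 0.45864  tau: 0.18312 0.04132 -0.08081
step 3  q: -0.56112 0.19655 0.16065  qd: 0.01615 0.02002 -0.03144  tcp: -0.00276 0.06586 0.45861  tau: 0.18443 0.04858 -0.07897
step 4  q: -0.56121 0.19666 0.16099  qd: 0.01577 0.01439 -0.03431  tcp: -0.00273 0.06592 0.45859  tau: 0.18532 0.05363 -0.07767
step 5  q: -0.56130 0.19669 0.16129  qd: 0.01559 0.01075 -0.03651  tcp: -0.00271 0.06596 0.45858  tau: 0.18595 0.05721 -0.07680
step 6  q: -0.56140 0.19666 0.16155  qd: 0.01549 0.00838 -0.03806  tcp: -0.00270 0.06598 0.45857  tau: 0.18641 0.05979 -0.07622
step 7  q: -0.56150 0.19659 0.16179  qd: 0.01544 0.00686 -0.03913  tcp: -0.00270 0.06599 0.45857  tau: 0.18674 0.06169 -0.07584
step 8  q: -0.56160 0.19649 0.16200  qd: 0.01544 0.00591 -0.03987  tcp: -0.00270 0.06599 0.45856  tau: 0.18700 0.06313 -0.07560
step 9  q: -0.56169 0.19638 0.16221  qd: 0.01546 0.00536 -0.04039  tcp: -0.00270 0.06598 0.45856  tau: 0.18721 0.06424 -0.07545
step 10  q: -0.56179 0.19626 0.16240  qd: 0.01549 0.00506 -0.04077  tcp: -0.00271 0.06597 0.45856  tau: 0.18737 0.06512 -0.07536
step 11  q: -0.56189 0.19614 0.16259  qd: 0.01555 0.00493 -0.04104  tcp: -0.00271 0.06596 0.45856  tau: 0.31542 3.08005 0.30092
step 12  q: -0.56217 0.20825 0.15076  qd: -0.03579 1.17770 -1.04378  tcp: -0.00283 0.06781 0.45829  tau: 0.14420 -0.87453 -0.22411
step 13  q: -0.56301 0.22652 0.13909  qd: -0.03408 0.67717 -0.22306  tcp: -0.00253 0.07118 0.45762  tau: 0.14163 -0.68958 -0.22539
step 14  q: -0.56340 0.23706 0.13780  qd: 0.00196 0.40092 0.00942  tcp: -0.00188 0.07366 0.45702  tau: 0.14362 -0.54671 -0.20445
step 15  q: -0.56323 0.24357 0.13767  qd: -0.00502 0.23978 0.03148  tcp: -0.00137 0.07524 0.45661  tau: 0.15924 -0.43548 -0.17564
step 16  q: -0.56305 0.24732 0.13779  qd: -0.00754 0.11753 0.06491  tcp: -0.00105 0.07616 0.45636  tau: 0.16890 -0.34851 -0.15501
step 17  q: -0.56288 0.24903 0.13822  qd: -0.00705 0.03409 0.06910  tcp: -0.00086 0.07662 0.45623  tau: 0.17611 -0.28004 -0.13778
step 18  q: -0.56270 0.24938 0.13857  qd: -0.00665 -0.02025 0.06158  tcp: -0.00078 0.07674 0.45619  tau: 0.18153 -0.22832 -0.12423
step 19  q: -0.56252 0.24888 0.13872  qd: -0.00732 -0.05316 0.05105  tcp: -0.00078 0.07663 0.45622  tau: 0.18559 -0.19095 -0.11411
step 20  q: -0.56235 0.24783 0.13869  qd: -0.00783 -0.07388 0.04217  tcp: -0.00084 0.07636 0.45629  tau: 0.18848 -0.16220 -0.10632
step 21  q: -0.56219 0.24643 0.13854  qd: -0.00832 -0.08749 0.03739  tcp: -0.00093 0.07600 0.45639  tau: 0.19049 -0.13904 -0.10027
step 22  q: -0.56204 0.24480 0.13834  qd: -0.00872 -0.09604 0.03522  tcp: -0.00105 0.07558 0.45650  tau: 0.19188 -0.11996 -0.09547
step 23  q: -0.56189 0.24304 0.13810  qd: -0.00905 -0.10078 0.03433  tcp: -0.00119 0.07512 0.45663  tau: 0.19283 -0.10403 -0.09159
step 24  q: -0.56175 0.24122 0.13785  qd: -0.00934 -0.10270 0.03406  tcp: -0.00133 0.07465 0.45676  tau: 0.19347 -0.09057 -0.08840
step 25  q: -0.56161 0.23937 0.13760  qd: -0.00961 -0.10257 0.03411  tcp: -0.00148 0.07417 0.45688  tau: 0.19390 -0.07904 -0.08572
step 26  q: -0.56147 0.23755 0.13735  qd: -0.00989 -0.10100 0.03434  tcp: -0.00162 0.07369 0.45701  tau: 0.19417 -0.06906 -0.08346
step 27  q: -0.56133 0.23576 0.13711  qd: -0.01017 -0.09844 0.03470  tcp: -0.00176 0.07323 0.45713  tau: 0.19433 -0.06034 -0.08152
step 28  q: -0.56120 0.23404 0.13687  qd: -0.01045 -0.09523 0.03514  tcp: -0.00190 0.07278 0.45725  tau: 0.19440 -0.05262 -0.07983
step 29  q: -0.56107 0.23238 0.13664  qd: -0.01072 -0.09163 0.03566  tcp: -0.00203 0.07234 0.45736  tau: 0.19441 -0.04573 -0.07835
step 30  q: -0.56094 0.23079 0.13641  qd: -0.01099 -0.08783 0.03624  tcp: -0.00216 0.07193 0.45747  tau: 0.19438 -0.03952 -0.07703
step 31  q: -0.56081 0.22929 0.13620  qd: -0.01126 -0.08397 0.03690  tcp: -0.00228 0.07154 0.45757  tau: 0.19432 -0.03386 -0.07585
step 32  q: -0.56069 0.22786 0.13599  qd: -0.01152 -0.08017 0.03764  tcp: -0.00240 0.07116 0.45766  tau: 0.19423 -0.02867 -0.07479
step 33  q: -0.56056 0.22651 0.13579  qd: -0.01176 -0.07649 0.03845  tcp: -0.00250 0.07081 0.45775  tau: 0.19412 -0.02387 -0.07381
step 34  q: -0.56044 0.22523 0.13561  qd: -0.01200 -0.07298 0.03933  tcp: -0.00261 0.07048 0.45784  tau: 0.19401 -0.01938 -0.07292
step 35  q: -0.56032 0.22402 0.13543  qd: -0.01223 -0.06966 0.04025  tcp: -0.00270 0.07016 0.45792  tau: 0.19389 -0.01517 -0.07209
step 36  q: -0.56020 0.22288 0.13527  qd: -0.01245 -0.06654 0.04120  tcp: -0.00279 0.06986 0.45799  tau: 0.19377 -0.01120 -0.07132
step 37  q: -0.56008 0.22180 0.13513  qd: -0.01265 -0.06361 0.04213  tcp: -0.00288 0.06958 0.45806  tau: 0.19364 -0.00744 -0.07060
step 38  q: -0.55997 0.22078 0.13499  qd: -0.01285 -0.06084 0.04302  tcp: -0.00295 0.06931 0.45813  tau: 0.19352 -0.00390 -0.06992
step 39  q: -0.55985 0.21981 0.13487  qd: -0.01303 -0.05823 0.04386  tcp: -0.00303 0.06906 0.45819  tau: 0.19339 -0.00055 -0.06929
step 40  q: -0.55974 0.21890 0.13476  qd: -0.01321 -0.05576 0.04464  tcp: -0.00310 0.06883 0.45825  tau: 0.19327 0.00261 -0.06869
step 41  q: -0.55963 0.21804 0.13466  qd: -0.01337 -0.05342 0.04535  tcp: -0.00316 0.06860 0.45830  tau: 0.19315 0.00560 -0.06814
step 42  q: -0.55952 0.21722 0.13457  qd: -0.01353 -0.05121 0.04601  tcp: -0.00322 0.06839 0.45835  tau: 0.19302 0.00842 -0.06761
step 43  q: -0.55941 0.21645 0.13449  qd: -0.01369 -0.04911 0.04662  tcp: -0.00327 0.06819 0.45840
max |tau| (N·m): 3.08005


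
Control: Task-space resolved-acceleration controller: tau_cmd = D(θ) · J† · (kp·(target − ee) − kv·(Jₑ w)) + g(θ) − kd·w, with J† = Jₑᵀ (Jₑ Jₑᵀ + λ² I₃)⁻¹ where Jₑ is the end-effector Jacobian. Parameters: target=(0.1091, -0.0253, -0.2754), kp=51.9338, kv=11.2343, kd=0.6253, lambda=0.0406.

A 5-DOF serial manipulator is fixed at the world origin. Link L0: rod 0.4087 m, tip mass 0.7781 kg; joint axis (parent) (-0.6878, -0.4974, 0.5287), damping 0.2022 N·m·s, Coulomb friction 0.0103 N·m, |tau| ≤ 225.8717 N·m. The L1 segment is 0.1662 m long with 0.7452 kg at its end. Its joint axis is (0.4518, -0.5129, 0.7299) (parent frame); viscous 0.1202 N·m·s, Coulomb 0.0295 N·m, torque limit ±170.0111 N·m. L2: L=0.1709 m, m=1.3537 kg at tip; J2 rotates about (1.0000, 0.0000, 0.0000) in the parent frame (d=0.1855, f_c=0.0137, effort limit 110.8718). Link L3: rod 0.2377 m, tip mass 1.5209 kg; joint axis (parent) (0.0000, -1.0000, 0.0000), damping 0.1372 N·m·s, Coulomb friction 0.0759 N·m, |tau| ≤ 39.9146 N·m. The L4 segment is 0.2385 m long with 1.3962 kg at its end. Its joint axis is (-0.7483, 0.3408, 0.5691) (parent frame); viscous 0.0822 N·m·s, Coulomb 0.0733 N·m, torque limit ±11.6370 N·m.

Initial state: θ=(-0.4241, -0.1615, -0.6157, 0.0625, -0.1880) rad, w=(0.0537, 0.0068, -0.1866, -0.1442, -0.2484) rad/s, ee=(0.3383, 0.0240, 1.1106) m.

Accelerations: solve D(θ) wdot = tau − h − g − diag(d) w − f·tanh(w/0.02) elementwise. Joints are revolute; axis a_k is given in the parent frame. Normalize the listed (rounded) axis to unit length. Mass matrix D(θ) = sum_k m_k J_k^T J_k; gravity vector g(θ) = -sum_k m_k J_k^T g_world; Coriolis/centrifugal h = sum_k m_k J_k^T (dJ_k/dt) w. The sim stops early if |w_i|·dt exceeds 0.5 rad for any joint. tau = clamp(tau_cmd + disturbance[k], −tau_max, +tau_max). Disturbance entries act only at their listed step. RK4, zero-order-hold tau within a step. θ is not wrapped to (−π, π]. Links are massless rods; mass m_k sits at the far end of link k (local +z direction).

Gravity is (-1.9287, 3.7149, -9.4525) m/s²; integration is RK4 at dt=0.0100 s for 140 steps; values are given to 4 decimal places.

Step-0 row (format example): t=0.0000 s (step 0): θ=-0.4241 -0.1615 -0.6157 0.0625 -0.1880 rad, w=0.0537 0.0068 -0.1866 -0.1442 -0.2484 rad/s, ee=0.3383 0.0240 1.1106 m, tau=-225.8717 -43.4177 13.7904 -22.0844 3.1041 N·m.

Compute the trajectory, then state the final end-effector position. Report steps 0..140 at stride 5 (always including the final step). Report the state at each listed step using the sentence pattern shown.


t=0.0500 s (step 5): θ=-0.6241 -0.1164 -0.8950 0.3012 -0.1385 rad, w=-6.4985 0.5984 -8.3212 8.1625 2.5516 rad/s, ee=0.3343 0.0203 1.0392 m, tau=-75.1100 -13.7131 1.2896 -6.5828 0.2126 N·m.
t=0.1000 s (step 10): θ=-0.9597 -0.1407 -1.3148 0.6962 0.0260 rad, w=-6.5851 -1.5112 -8.3246 6.7205 3.9631 rad/s, ee=0.3267 -0.0165 0.8622 m, tau=13.6202 6.4552 -1.2758 1.2130 -0.9569 N·m.
t=0.1500 s (step 15): θ=-1.2727 -0.2643 -1.7133 0.9287 0.2627 rad, w=-5.9649 -3.3347 -7.3720 2.3080 5.4118 rad/s, ee=0.3206 -0.0611 0.6595 m, tau=34.3052 13.9173 1.2816 4.2790 -2.6335 N·m.
t=0.2000 s (step 20): θ=-1.5615 -0.4514 -2.0177 0.9206 0.5336 rad, w=-5.6333 -3.8163 -4.5171 -2.3830 5.0045 rad/s, ee=0.3134 -0.0947 0.4719 m, tau=36.8735 14.2149 -2.3030 8.3356 -2.4384 N·m.
t=0.2500 s (step 25): θ=-1.8360 -0.6204 -2.1619 0.7401 0.7384 rad, w=-5.3185 -2.8031 -1.4372 -4.3250 3.1644 rad/s, ee=0.3057 -0.1143 0.3105 m, tau=34.8164 11.6233 -9.0998 11.0607 -0.6338 N·m.
t=0.3000 s (step 30): θ=-2.0901 -0.7335 -2.1855 0.5264 0.8603 rad, w=-4.8272 -1.7704 0.2807 -4.0228 1.8261 rad/s, ee=0.2967 -0.1215 0.1728 m, tau=31.8395 8.4338 -14.8077 11.6802 0.9671 N·m.
t=0.3500 s (step 35): θ=-2.3181 -0.8052 -2.1500 0.3485 0.9316 rad, w=-4.2982 -1.1471 1.0241 -3.0608 1.1022 rad/s, ee=0.2845 -0.1202 0.0568 m, tau=28.7943 5.5474 -18.7325 10.9888 2.0481 N·m.
t=0.4000 s (step 40): θ=-2.5210 -0.8527 -2.0914 0.2205 0.9764 rad, w=-3.8259 -0.7766 1.2585 -2.0825 0.7285 rad/s, ee=0.2688 -0.1137 -0.0393 m, tau=26.0623 3.1472 -21.2417 9.7002 2.7090 N·m.
t=0.4500 s (step 45): θ=-2.7019 -0.8850 -2.0288 0.1373 1.0075 rad, w=-3.4195 -0.5278 1.2118 -1.2788 0.5341 rad/s, ee=0.2502 -0.1042 -0.1171 m, tau=23.8248 1.2384 -22.6894 8.2613 3.0588 N·m.
t=0.5000 s (step 50): θ=-2.8636 -0.9068 -1.9727 0.0890 1.0312 rad, w=-3.0517 -0.3533 1.0161 -0.6890 0.4216 rad/s, ee=0.2296 -0.0930 -0.1784 m, tau=21.9646 -0.2227 -23.3236 6.9011 3.1908 N·m.
t=0.5500 s (step 55): θ=-3.0073 -0.9214 -1.9281 0.0651 1.0502 rad, w=-2.6976 -0.2397 0.7619 -0.2951 0.3413 rad/s, ee=0.2084 -0.0810 -0.2247 m, tau=20.2403 -1.3041 -23.3236 5.7073 3.1784 N·m.
t=0.6000 s (step 60): θ=-3.1334 -0.9316 -1.8965 0.0568 1.0656 rad, w=-2.3479 -0.1773 0.5084 -0.0567 0.2733 rad/s, ee=0.1879 -0.0691 -0.2581 m, tau=18.4735 -2.0868 -22.8514 4.6921 3.0772 N·m.
t=0.6500 s (step 65): θ=-3.2423 -0.9391 -1.8769 0.0569 1.0777 rad, w=-2.0060 -0.1193 0.2767 0.0325 0.2142 rad/s, ee=0.1692 -0.0576 -0.2804 m, tau=16.7655 -2.5974 -22.0710 3.9350 2.9288 N·m.
t=0.7000 s (step 70): θ=-3.3341 -0.9442 -1.8678 0.0591 1.0871 rad, w=-1.6703 -0.0889 0.0966 0.0558 0.1603 rad/s, ee=0.1530 -0.0471 -0.2938 m, tau=14.9221 -2.9844 -21.1322 3.3014 2.7677 N·m.
t=0.7500 s (step 75): θ=-3.4097 -0.9485 -1.8663 0.0621 1.0938 rad, w=-1.3568 -0.0883 -0.0274 0.0629 0.1114 rad/s, ee=0.1398 -0.0381 -0.3005 m, tau=12.9968 -3.3286 -20.1767 2.7167 2.6123 N·m.
t=0.8000 s (step 80): θ=-3.4704 -0.9531 -1.8698 0.0653 1.0983 rad, w=-1.0769 -0.0966 -0.1059 0.0608 0.0681 rad/s, ee=0.1295 -0.0309 -0.3023 m, tau=11.1659 -3.6457 -19.3094 2.1935 2.4749 N·m.
t=0.8500 s (step 85): θ=-3.5181 -0.9580 -1.8764 0.0681 1.1007 rad, w=-0.8363 -0.0991 -0.1518 0.0530 0.0310 rad/s, ee=0.1219 -0.0256 -0.3011 m, tau=9.5366 -3.9420 -18.5743 1.7370 2.3590 N·m.
t=0.9000 s (step 90): θ=-3.5547 -0.9629 -1.8845 0.0705 1.1018 rad, w=-0.6323 -0.0954 -0.1690 0.0436 0.0155 rad/s, ee=0.1165 -0.0219 -0.2981 m, tau=8.1790 -4.2110 -17.9865 1.3461 2.2523 N·m.
t=0.9500 s (step 95): θ=-3.5819 -0.9674 -1.8930 0.0725 1.1024 rad, w=-0.4617 -0.0843 -0.1671 0.0341 0.0096 rad/s, ee=0.1127 -0.0197 -0.2942 m, tau=7.0665 -4.4592 -17.5469 1.0155 2.1648 N·m.
t=1.0000 s (step 100): θ=-3.6014 -0.9713 -1.9010 0.0739 1.1027 rad, w=-0.3222 -0.0677 -0.1537 0.0260 0.0061 rad/s, ee=0.1100 -0.0185 -0.2902 m, tau=6.1665 -4.6877 -17.2404 0.7402 2.1002 N·m.
t=1.0500 s (step 105): θ=-3.6146 -0.9742 -1.9082 0.0751 1.1030 rad, w=-0.2110 -0.0485 -0.1339 0.0198 0.0038 rad/s, ee=0.1084 -0.0182 -0.2864 m, tau=5.4542 -4.8918 -17.0438 0.5158 2.0560 N·m.
t=1.1000 s (step 110): θ=-3.6229 -0.9761 -1.9144 0.0759 1.1031 rad, w=-0.1247 -0.0298 -0.1113 0.0153 0.0024 rad/s, ee=0.1073 -0.0185 -0.2832 m, tau=4.9040 -5.0672 -16.9320 0.3385 2.0286 N·m.
t=1.1500 s (step 115): θ=-3.6274 -0.9772 -1.9194 0.0766 1.1032 rad, w=-0.0600 -0.0146 -0.0880 0.0126 0.0016 rad/s, ee=0.1068 -0.0191 -0.2806 m, tau=4.4882 -5.2105 -16.8813 0.2034 2.0141 N·m.
t=1.2000 s (step 120): θ=-3.6292 -0.9777 -1.9232 0.0772 1.1033 rad, w=-0.0134 -0.0045 -0.0657 0.0113 0.0013 rad/s, ee=0.1066 -0.0198 -0.2786 m, tau=4.1839 -5.3206 -16.8714 0.1064 2.0091 N·m.
t=1.2500 s (step 125): θ=-3.6290 -0.9777 -1.9260 0.0778 1.1033 rad, w=0.0173 0.0024 -0.0465 0.0101 0.0009 rad/s, ee=0.1067 -0.0207 -0.2771 m, tau=3.9780 -5.3994 -16.8865 0.0430 2.0104 N·m.
t=1.3000 s (step 130): θ=-3.6277 -0.9775 -1.9279 0.0782 1.1034 rad, w=0.0357 0.0066 -0.0309 0.0087 0.0008 rad/s, ee=0.1069 -0.0215 -0.2761 m, tau=3.8494 -5.4519 -16.9140 0.0058 2.0150 N·m.
t=1.3500 s (step 135): θ=-3.6256 -0.9771 -1.9291 0.0786 1.1034 rad, w=0.0450 0.0089 -0.0188 0.0072 0.0006 rad/s, ee=0.1072 -0.0223 -0.2754 m, tau=3.7773 -5.4835 -16.9454 -0.0119 2.0213 N·m.
t=1.4000 s (step 140): θ=-3.6233 -0.9766 -1.9299 0.0789 1.1034 rad, w=0.0478 0.0100 -0.0103 0.0057 0.0004 rad/s, ee=0.1075 -0.0229 -0.2751 m.
final ee position (m): 0.1075 -0.0229 -0.2751


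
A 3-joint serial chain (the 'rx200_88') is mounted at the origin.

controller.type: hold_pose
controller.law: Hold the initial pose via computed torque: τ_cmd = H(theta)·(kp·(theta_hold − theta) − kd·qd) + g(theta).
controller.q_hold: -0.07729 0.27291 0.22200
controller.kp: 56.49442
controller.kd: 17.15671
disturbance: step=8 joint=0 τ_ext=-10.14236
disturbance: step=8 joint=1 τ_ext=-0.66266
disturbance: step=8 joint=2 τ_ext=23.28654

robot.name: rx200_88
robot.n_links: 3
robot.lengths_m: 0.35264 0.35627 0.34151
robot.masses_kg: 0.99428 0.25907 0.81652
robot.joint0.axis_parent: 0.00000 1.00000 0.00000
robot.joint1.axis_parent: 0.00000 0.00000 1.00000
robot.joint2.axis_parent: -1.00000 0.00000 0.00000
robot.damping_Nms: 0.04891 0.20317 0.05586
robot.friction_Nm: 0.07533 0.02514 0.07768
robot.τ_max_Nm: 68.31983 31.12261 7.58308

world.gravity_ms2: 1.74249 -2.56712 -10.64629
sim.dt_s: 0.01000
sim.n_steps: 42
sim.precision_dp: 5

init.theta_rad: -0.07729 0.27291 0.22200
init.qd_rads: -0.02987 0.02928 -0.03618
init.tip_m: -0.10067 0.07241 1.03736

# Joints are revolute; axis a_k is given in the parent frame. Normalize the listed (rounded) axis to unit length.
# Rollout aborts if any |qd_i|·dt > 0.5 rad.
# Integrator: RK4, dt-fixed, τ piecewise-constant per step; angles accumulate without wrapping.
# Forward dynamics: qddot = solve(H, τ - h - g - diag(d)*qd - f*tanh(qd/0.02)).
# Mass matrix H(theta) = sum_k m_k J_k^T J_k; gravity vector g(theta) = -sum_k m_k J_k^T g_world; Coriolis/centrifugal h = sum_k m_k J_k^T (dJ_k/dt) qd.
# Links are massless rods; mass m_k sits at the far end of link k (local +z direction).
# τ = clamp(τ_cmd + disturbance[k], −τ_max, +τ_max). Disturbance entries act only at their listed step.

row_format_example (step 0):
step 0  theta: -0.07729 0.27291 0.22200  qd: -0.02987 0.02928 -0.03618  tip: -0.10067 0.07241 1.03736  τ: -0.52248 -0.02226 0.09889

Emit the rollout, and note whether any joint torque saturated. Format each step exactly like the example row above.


step 1  theta: -0.07760 0.27252 0.22168  qd: -0.01569 0.16295 -0.01499  tip: -0.10093 0.07232 1.03736  τ: -0.60972 -0.01891 0.08429
step 2  theta: -0.07783 0.27240 0.22149  qd: -0.00850 0.19744 -0.00378  tip: -0.10114 0.07226 1.03735  τ: -0.68240 -0.01492 0.07592
step 3  theta: -0.07801 0.27230 0.22138  qd: -0.00380 0.20639 0.00236  tip: -0.10132 0.07222 1.03734  τ: -0.74335 -0.01136 0.07216
step 4  theta: -0.07816 0.27217 0.22130  qd: -0.00023 0.20907 0.00601  tip: -0.10145 0.07220 1.03734  τ: -0.79475 -0.00835 0.07077
step 5  theta: -0.07828 0.27202 0.22126  qd: 0.00261 0.20987 0.00827  tip: -0.10156 0.07219 1.03733  τ: -0.83822 -0.00583 0.07062
step 6  theta: -0.07837 0.27184 0.22123  qd: 0.00493 0.20999 0.00971  tip: -0.10164 0.07219 1.03732  τ: -0.87502 -0.00370 0.07111
step 7  theta: -0.07844 0.27165 0.22121  qd: 0.00683 0.20983 0.01061  tip: -0.10170 0.07218 1.03732  τ: -0.90622 -0.00191 0.07192
step 8  theta: -0.07850 0.27145 0.22120  qd: 0.00839 0.20956 0.01118  tip: -0.10175 0.07218 1.03731  τ: -11.07505 -0.66305 7.58308
step 9  theta: -0.08033 0.24333 0.22378  qd: -0.20818 -2.88253 0.66989  tip: -0.10181 0.07355 1.03708  τ: 0.81267 0.02025 -1.29389
step 10  theta: -0.08122 0.23495 0.23064  qd: -0.08291 -0.81483 0.62584  tip: -0.10260 0.07592 1.03647  τ: 0.53565 -0.00990 -1.13164
step 11  theta: -0.08167 0.23283 0.23650  qd: -0.04527 -0.28031 0.52003  tip: -0.10331 0.07786 1.03594  τ: 0.30419 -0.01428 -0.96666
step 12  theta: -0.08194 0.23244 0.24125  qd: -0.03182 -0.14926 0.41531  tip: -0.10390 0.07940 1.03550  τ: 0.10464 -0.01152 -0.82163
step 13  theta: -0.08214 0.23248 0.24500  qd: -0.02487 -0.11368 0.32304  tip: -0.10437 0.08061 1.03515  τ: -0.06688 -0.00745 -0.69559
step 14  theta: -0.08229 0.23260 0.24788  qd: -0.02007 -0.10139 0.24403  tip: -0.10473 0.08153 1.03487  τ: -0.21390 -0.00351 -0.58616
step 15  theta: -0.08240 0.23274 0.25004  qd: -0.01632 -0.09582 0.17700  tip: -0.10501 0.08222 1.03467  τ: -0.33971 0.00001 -0.49114
step 16  theta: -0.08248 0.23288 0.25157  qd: -0.01331 -0.09288 0.12040  tip: -0.10521 0.08272 1.03452  τ: -0.44724 0.00305 -0.40858
step 17  theta: -0.08253 0.23301 0.25258  qd: -0.01085 -0.09134 0.07279  tip: -0.10534 0.08304 1.03442  τ: -0.53907 0.00566 -0.33682
step 18  theta: -0.08256 0.23312 0.25316  qd: -0.00884 -0.09061 0.03298  tip: -0.10542 0.08322 1.03436  τ: -0.61744 0.00787 -0.27452
step 19  theta: -0.08258 0.23326 0.25338  qd: -0.00695 -0.08822 0.00198  tip: -0.10546 0.08329 1.03434  τ: -0.68431 0.00982 -0.22364
step 20  theta: -0.08256 0.23348 0.25336  qd: -0.00460 -0.08014 -0.01638  tip: -0.10547 0.08328 1.03434  τ: -0.74110 0.01179 -0.19075
step 21  theta: -0.08253 0.23377 0.25319  qd: -0.00246 -0.07366 -0.02726  tip: -0.10544 0.08322 1.03436  τ: -0.78911 0.01370 -0.16899
step 22  theta: -0.08248 0.23409 0.25293  qd: -0.00077 -0.07028 -0.03457  tip: -0.10540 0.08313 1.03439  τ: -0.82973 0.01545 -0.15271
step 23  theta: -0.08241 0.23442 0.25261  qd: 0.00052 -0.06917 -0.03983  tip: -0.10533 0.08302 1.03442  τ: -0.86415 0.01699 -0.13961
step 24  theta: -0.08233 0.23475 0.25224  qd: 0.00149 -0.06923 -0.04371  tip: -0.10526 0.08289 1.03446  τ: -0.89336 0.01830 -0.12869
step 25  theta: -0.08225 0.23508 0.25184  qd: 0.00223 -0.06984 -0.04655  tip: -0.10517 0.08276 1.03450  τ: -0.91821 0.01942 -0.11941
step 26  theta: -0.08216 0.23541 0.25141  qd: 0.00277 -0.07070 -0.04858  tip: -0.10507 0.08261 1.03455  τ: -0.93937 0.02036 -0.11142
step 27  theta: -0.08206 0.23574 0.25096  qd: 0.00316 -0.07169 -0.04997  tip: -0.10497 0.08246 1.03460  τ: -0.95742 0.02114 -0.10450
step 28  theta: -0.08196 0.23606 0.25051  qd: 0.00343 -0.07274 -0.05084  tip: -0.10486 0.08231 1.03465  τ: -0.97285 0.02180 -0.09846
step 29  theta: -0.08186 0.23639 0.25005  qd: 0.00359 -0.07384 -0.05129  tip: -0.10474 0.08216 1.03470  τ: -0.98606 0.02234 -0.09316
step 30  theta: -0.08175 0.23671 0.24958  qd: 0.00366 -0.07495 -0.05139  tip: -0.10463 0.08200 1.03475  τ: -0.99739 0.02279 -0.08849
step 31  theta: -0.08165 0.23703 0.24912  qd: 0.00367 -0.07608 -0.05122  tip: -0.10451 0.08184 1.03480  τ: -1.00713 0.02316 -0.08435
step 32  theta: -0.08154 0.23734 0.24866  qd: 0.00361 -0.07722 -0.05083  tip: -0.10440 0.08169 1.03485  τ: -1.01552 0.02346 -0.08065
step 33  theta: -0.08143 0.23766 0.24820  qd: 0.00351 -0.07838 -0.05027  tip: -0.10428 0.08154 1.03490  τ: -1.02278 0.02371 -0.07734
step 34  theta: -0.08133 0.23798 0.24775  qd: 0.00338 -0.07954 -0.04958  tip: -0.10416 0.08139 1.03495  τ: -1.02906 0.02391 -0.07435
step 35  theta: -0.08122 0.23830 0.24731  qd: 0.00320 -0.08070 -0.04879  tip: -0.10405 0.08124 1.03500  τ: -1.03453 0.02407 -0.07163
step 36  theta: -0.08112 0.23861 0.24688  qd: 0.00301 -0.08188 -0.04793  tip: -0.10394 0.08109 1.03505  τ: -1.03929 0.02419 -0.06914
step 37  theta: -0.08102 0.23893 0.24646  qd: 0.00279 -0.08306 -0.04702  tip: -0.10383 0.08095 1.03509  τ: -1.04347 0.02429 -0.06683
step 38  theta: -0.08092 0.23924 0.24605  qd: 0.00256 -0.08426 -0.04609  tip: -0.10372 0.08081 1.03514  τ: -1.04714 0.02436 -0.06467
step 39  theta: -0.08082 0.23956 0.24565  qd: 0.00231 -0.08546 -0.04514  tip: -0.10362 0.08068 1.03518  τ: -1.05038 0.02441 -0.06264
step 40  theta: -0.08072 0.23988 0.24525  qd: 0.00206 -0.08666 -0.04420  tip: -0.10351 0.08055 1.03522  τ: -1.05326 0.02444 -0.06070
step 41  theta: -0.08063 0.24019 0.24487  qd: 0.00179 -0.08787 -0.04328  tip: -0.10341 0.08042 1.03527  τ: -1.05583 0.02445 -0.05885
step 42  theta: -0.08054 0.24051 0.24450  qd: 0.00152 -0.08909 -0.04238  tip: -0.10332 0.08029 1.03531
any joint saturated: yes


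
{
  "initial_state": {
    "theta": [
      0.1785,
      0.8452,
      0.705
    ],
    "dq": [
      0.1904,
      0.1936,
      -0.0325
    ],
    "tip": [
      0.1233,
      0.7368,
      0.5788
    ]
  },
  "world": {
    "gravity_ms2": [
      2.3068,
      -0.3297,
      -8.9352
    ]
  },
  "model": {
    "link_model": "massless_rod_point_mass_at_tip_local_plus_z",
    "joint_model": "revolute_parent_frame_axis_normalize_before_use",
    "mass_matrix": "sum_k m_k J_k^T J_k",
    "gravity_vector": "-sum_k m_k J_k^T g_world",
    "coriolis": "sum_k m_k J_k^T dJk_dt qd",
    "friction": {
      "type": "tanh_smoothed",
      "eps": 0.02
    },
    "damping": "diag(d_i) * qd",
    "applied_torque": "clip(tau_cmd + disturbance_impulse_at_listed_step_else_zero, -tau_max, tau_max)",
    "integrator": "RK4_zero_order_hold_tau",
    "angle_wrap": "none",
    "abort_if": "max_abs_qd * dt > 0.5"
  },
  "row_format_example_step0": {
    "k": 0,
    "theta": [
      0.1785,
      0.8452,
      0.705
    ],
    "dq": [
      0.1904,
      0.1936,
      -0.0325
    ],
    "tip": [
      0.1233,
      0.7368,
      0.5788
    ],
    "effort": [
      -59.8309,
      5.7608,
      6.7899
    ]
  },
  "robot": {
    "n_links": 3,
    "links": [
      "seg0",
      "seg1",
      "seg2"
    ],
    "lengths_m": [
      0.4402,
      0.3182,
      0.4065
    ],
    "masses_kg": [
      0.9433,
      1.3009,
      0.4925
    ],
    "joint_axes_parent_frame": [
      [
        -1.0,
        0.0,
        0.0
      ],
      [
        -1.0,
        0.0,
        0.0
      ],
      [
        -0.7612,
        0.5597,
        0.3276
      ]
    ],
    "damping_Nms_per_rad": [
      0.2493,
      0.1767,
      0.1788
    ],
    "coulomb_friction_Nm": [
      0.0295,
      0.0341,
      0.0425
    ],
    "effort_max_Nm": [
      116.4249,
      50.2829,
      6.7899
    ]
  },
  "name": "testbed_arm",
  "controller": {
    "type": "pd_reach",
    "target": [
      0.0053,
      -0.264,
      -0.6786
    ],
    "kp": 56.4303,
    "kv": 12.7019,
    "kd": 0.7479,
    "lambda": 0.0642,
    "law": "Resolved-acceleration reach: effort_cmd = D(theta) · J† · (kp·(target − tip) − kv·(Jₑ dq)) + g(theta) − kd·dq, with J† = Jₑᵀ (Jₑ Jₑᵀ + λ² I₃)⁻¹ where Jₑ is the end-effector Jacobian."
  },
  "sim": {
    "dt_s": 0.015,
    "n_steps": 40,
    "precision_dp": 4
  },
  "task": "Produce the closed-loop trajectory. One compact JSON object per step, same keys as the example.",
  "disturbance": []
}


{"k":1,"theta":[0.1623,0.8843,0.6913],"dq":[-2.301,4.8817,-1.68],"tip":[0.1218,0.7337,0.5698],"effort":[-47.6054,1.9547,6.7899]}
{"k":2,"theta":[0.1168,0.9736,0.6701],"dq":[-3.7425,6.9322,-1.0925],"tip":[0.1194,0.7206,0.5511],"effort":[-35.5068,1.5753,6.7899]}
{"k":3,"theta":[0.0543,1.083,0.6652],"dq":[-4.5676,7.6067,0.4509],"tip":[0.1188,0.6983,0.5237],"effort":[-24.6748,2.1265,6.0682]}
{"k":4,"theta":[-0.0178,1.198,0.684],"dq":[-5.045,7.7039,2.0422],"tip":[0.121,0.6677,0.4887],"effort":[-15.6703,2.4815,3.3055]}
{"k":5,"theta":[-0.0958,1.3147,0.7191],"dq":[-5.3634,7.8514,2.6439],"tip":[0.1248,0.6305,0.4484],"effort":[-8.7558,2.263,1.716]}
{"k":6,"theta":[-0.1775,1.4328,0.7603],"dq":[-5.5354,7.8935,2.8561],"tip":[0.1289,0.5887,0.4049],"effort":[-3.7759,1.6352,0.607]}
{"k":7,"theta":[-0.261,1.5508,0.8033],"dq":[-5.6035,7.8382,2.8886],"tip":[0.1328,0.5442,0.3597],"effort":[-0.3549,0.6999,-0.2515]}
{"k":8,"theta":[-0.345,1.6674,0.8462],"dq":[-5.6037,7.7127,2.834],"tip":[0.1362,0.4981,0.3134],"effort":[1.9144,-0.4439,-0.9476]}
{"k":9,"theta":[-0.4287,1.7817,0.888],"dq":[-5.5609,7.5374,2.7419],"tip":[0.1391,0.4517,0.2668],"effort":[3.4023,-1.7092,-1.5203]}
{"k":10,"theta":[-0.5115,1.8931,0.9284],"dq":[-5.491,7.3241,2.6426],"tip":[0.1415,0.4056,0.2201],"effort":[4.4266,-3.0283,-1.9904]}
{"k":11,"theta":[-0.5932,2.001,0.9675],"dq":[-5.4018,7.0782,2.5559],"tip":[0.1435,0.3607,0.1739],"effort":[5.2528,-4.3537,-2.3714]}
{"k":12,"theta":[-0.6733,2.105,1.0054],"dq":[-5.2936,6.8015,2.4942],"tip":[0.145,0.3174,0.1283],"effort":[6.0892,-5.6518,-2.6726]}
{"k":13,"theta":[-0.7517,2.2046,1.0426],"dq":[-5.1591,6.4959,2.4605],"tip":[0.1462,0.2761,0.0835],"effort":[7.0493,-6.8866,-2.8979]}
{"k":14,"theta":[-0.8278,2.2995,1.0795],"dq":[-4.9847,6.1678,2.4454],"tip":[0.1471,0.2371,0.0399],"effort":[8.0538,-7.992,-3.0439]}
{"k":15,"theta":[-0.9009,2.3894,1.1161],"dq":[-4.7579,5.8318,2.4249],"tip":[0.1476,0.2006,-0.0026],"effort":[8.7055,-8.8493,-3.0996]}
{"k":16,"theta":[-0.9702,2.4744,1.1522],"dq":[-4.4853,5.5118,2.3674],"tip":[0.1477,0.1668,-0.0435],"effort":[8.3678,-9.3287,-3.0563]}
{"k":17,"theta":[-1.0355,2.5548,1.1871],"dq":[-4.2141,5.2296,2.2629],"tip":[0.1476,0.1355,-0.083],"effort":[6.7474,-9.4288,-2.9303]}
{"k":18,"theta":[-1.0973,2.6314,1.2204],"dq":[-4.0239,4.9842,2.1539],"tip":[0.1471,0.1068,-0.1207],"effort":[4.5112,-9.3541,-2.7773]}
{"k":19,"theta":[-1.1572,2.7043,1.2524],"dq":[-3.9708,4.7474,2.1167],"tip":[0.1464,0.0804,-0.1568],"effort":[2.8306,-9.3476,-2.6621]}
{"k":20,"theta":[-1.2173,2.7736,1.2847],"dq":[-4.0374,4.4918,2.1902],"tip":[0.1455,0.0563,-0.1912],"effort":[2.3649,-9.4952,-2.602]}
{"k":21,"theta":[-1.2786,2.8389,1.3187],"dq":[-4.1464,4.2161,2.3378],"tip":[0.1442,0.0345,-0.224],"effort":[3.045,-9.736,-2.5529]}
{"k":22,"theta":[-1.3413,2.9,1.3548],"dq":[-4.209,3.9416,2.4761],"tip":[0.1426,0.0152,-0.2553],"effort":[4.4272,-9.9605,-2.4483]}
{"k":23,"theta":[-1.4042,2.9573,1.3925],"dq":[-4.1647,3.6932,2.5299],"tip":[0.1405,-0.0015,-0.2852],"effort":[5.9928,-10.0812,-2.2465]}
{"k":24,"theta":[-1.4654,3.011,1.4301],"dq":[-3.9985,3.4827,2.47],"tip":[0.1381,-0.0159,-0.3136],"effort":[7.3328,-10.062,-1.9528]}
{"k":25,"theta":[-1.5234,3.0619,1.4661],"dq":[-3.7345,3.3056,2.3162],"tip":[0.1355,-0.0281,-0.3405],"effort":[8.2433,-9.9129,-1.6095]}
{"k":26,"theta":[-1.5771,3.1103,1.4994],"dq":[-3.4153,3.1485,2.1138],"tip":[0.1328,-0.0386,-0.3658],"effort":[8.7088,-9.6652,-1.2679]}
{"k":27,"theta":[-1.6258,3.1564,1.5297],"dq":[-3.0811,2.9989,1.9053],"tip":[0.1301,-0.0478,-0.3894],"effort":[8.8174,-9.3532,-0.9656]}
{"k":28,"theta":[-1.6696,3.2002,1.5569],"dq":[-2.7602,2.8499,1.7173],"tip":[0.1275,-0.0561,-0.4113],"effort":[8.6833,-9.0065,-0.7189]}
{"k":29,"theta":[-1.7088,3.2419,1.5816],"dq":[-2.4678,2.7002,1.56],"tip":[0.125,-0.0638,-0.4315],"effort":[8.4058,-8.6479,-0.5277]}
{"k":30,"theta":[-1.7439,3.2813,1.604],"dq":[-2.2097,2.5516,1.4332],"tip":[0.1227,-0.0711,-0.4502],"effort":[8.0568,-8.2942,-0.383]}
{"k":31,"theta":[-1.7753,3.3184,1.6248],"dq":[-1.9858,2.4068,1.3321],"tip":[0.1203,-0.0782,-0.4673],"effort":[7.6838,-7.9563,-0.2737]}
{"k":32,"theta":[-1.8037,3.3535,1.6442],"dq":[-1.7935,2.2682,1.2509],"tip":[0.1181,-0.085,-0.4831],"effort":[7.3158,-7.6408,-0.1897]}
{"k":33,"theta":[-1.8294,3.3866,1.6625],"dq":[-1.6291,2.1374,1.1843],"tip":[0.1159,-0.0917,-0.4975],"effort":[6.9691,-7.351,-0.1228]}
{"k":34,"theta":[-1.8527,3.4177,1.6799],"dq":[-1.4885,2.0153,1.1284],"tip":[0.1138,-0.0982,-0.5108],"effort":[6.6518,-7.0878,-0.0673]}
{"k":35,"theta":[-1.8742,3.4471,1.6965],"dq":[-1.3682,1.9021,1.0801],"tip":[0.1116,-0.1046,-0.523],"effort":[6.367,-6.8503,-0.0194]}
{"k":36,"theta":[-1.8939,3.4748,1.7124],"dq":[-1.2648,1.7977,1.0375],"tip":[0.1096,-0.1108,-0.5343],"effort":[6.1148,-6.6371,0.0238]}
{"k":37,"theta":[-1.9122,3.5011,1.7277],"dq":[-1.1757,1.7016,0.9991],"tip":[0.1075,-0.1168,-0.5446],"effort":[5.8935,-6.446,0.0638]}
{"k":38,"theta":[-1.9293,3.5259,1.7424],"dq":[-1.0985,1.6131,0.9639],"tip":[0.1055,-0.1226,-0.5542],"effort":[5.7007,-6.2747,0.1016]}
{"k":39,"theta":[-1.9453,3.5495,1.7567],"dq":[-1.0311,1.5315,0.9314],"tip":[0.1035,-0.1282,-0.5631],"effort":[5.5334,-6.1211,0.1379]}
{"k":40,"theta":[-1.9603,3.5719,1.7704],"dq":[-0.972,1.4563,0.9009],"tip":[0.1015,-0.1336,-0.5713]}
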